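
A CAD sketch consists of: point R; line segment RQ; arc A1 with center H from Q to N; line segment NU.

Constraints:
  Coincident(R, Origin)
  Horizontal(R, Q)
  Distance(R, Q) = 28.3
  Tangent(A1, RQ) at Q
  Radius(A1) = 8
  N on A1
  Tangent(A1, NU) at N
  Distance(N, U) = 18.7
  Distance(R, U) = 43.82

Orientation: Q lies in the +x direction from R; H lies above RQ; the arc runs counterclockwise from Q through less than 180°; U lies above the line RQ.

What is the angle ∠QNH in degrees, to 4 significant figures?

41.74°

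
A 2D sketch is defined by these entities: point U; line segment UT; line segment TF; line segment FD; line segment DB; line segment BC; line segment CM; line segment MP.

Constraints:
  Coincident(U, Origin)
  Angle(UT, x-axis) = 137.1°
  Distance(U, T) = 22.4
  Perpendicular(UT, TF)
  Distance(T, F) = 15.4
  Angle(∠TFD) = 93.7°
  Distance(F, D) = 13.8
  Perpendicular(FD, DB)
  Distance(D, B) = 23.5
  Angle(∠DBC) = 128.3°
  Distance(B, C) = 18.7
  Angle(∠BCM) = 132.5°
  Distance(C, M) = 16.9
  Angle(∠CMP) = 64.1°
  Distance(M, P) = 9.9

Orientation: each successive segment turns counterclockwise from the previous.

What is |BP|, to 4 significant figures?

25.68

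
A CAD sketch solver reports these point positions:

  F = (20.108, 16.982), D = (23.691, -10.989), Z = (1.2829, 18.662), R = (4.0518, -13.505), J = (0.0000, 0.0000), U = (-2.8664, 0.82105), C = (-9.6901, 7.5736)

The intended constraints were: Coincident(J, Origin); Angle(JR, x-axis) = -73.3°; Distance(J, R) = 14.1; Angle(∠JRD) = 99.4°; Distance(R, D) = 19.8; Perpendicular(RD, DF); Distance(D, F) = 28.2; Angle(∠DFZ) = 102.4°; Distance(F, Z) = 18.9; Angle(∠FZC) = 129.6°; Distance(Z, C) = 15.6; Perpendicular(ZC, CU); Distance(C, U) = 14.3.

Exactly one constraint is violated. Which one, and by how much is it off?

Distance(C, U) = 14.3 — off by 4.70.

J = (0.00, 0.00) ✓; JR at -73.30° ✓; |JR| = 14.10 ✓; ∠JRD = 99.40° ✓; |RD| = 19.80 ✓; ∠(RD, DF) = 90.00° ✓; |DF| = 28.20 ✓; ∠DFZ = 102.4° ✓; |FZ| = 18.90 ✓; ∠FZC = 129.6° ✓; |ZC| = 15.60 ✓; ∠(ZC, CU) = 90.00° ✓; |CU| = 9.600 ✗.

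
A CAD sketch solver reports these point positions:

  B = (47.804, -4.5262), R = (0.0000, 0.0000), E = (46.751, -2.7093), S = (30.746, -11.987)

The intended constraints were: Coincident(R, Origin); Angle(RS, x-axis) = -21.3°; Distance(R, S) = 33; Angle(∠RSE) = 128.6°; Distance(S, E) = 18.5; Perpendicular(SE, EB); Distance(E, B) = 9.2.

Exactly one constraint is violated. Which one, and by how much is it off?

Distance(E, B) = 9.2 — off by 7.10.

R = (0.00, 0.00) ✓; RS at -21.30° ✓; |RS| = 33.00 ✓; ∠RSE = 128.6° ✓; |SE| = 18.50 ✓; ∠(SE, EB) = 90.00° ✓; |EB| = 2.100 ✗.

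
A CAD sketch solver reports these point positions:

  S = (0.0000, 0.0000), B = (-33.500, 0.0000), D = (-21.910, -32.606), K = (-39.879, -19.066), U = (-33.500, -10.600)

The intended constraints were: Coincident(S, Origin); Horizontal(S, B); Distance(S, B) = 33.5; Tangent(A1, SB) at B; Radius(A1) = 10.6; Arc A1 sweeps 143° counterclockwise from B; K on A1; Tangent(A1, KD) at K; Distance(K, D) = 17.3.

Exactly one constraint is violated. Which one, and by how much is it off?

Distance(K, D) = 17.3 — off by 5.20.

S = (0.00, 0.00) ✓; S.y = 0.00, B.y = 0.00 ✓; |SB| = 33.50 ✓; ∠(UB, BS) = 90.00° ✓; |UB| = 10.60 ✓; bearing(U→K) − bearing(U→B) = 143.0° ✓; |UK| = 10.60 ✓; ∠(UK, KD) = 90.00° ✓; |KD| = 22.50 ✗.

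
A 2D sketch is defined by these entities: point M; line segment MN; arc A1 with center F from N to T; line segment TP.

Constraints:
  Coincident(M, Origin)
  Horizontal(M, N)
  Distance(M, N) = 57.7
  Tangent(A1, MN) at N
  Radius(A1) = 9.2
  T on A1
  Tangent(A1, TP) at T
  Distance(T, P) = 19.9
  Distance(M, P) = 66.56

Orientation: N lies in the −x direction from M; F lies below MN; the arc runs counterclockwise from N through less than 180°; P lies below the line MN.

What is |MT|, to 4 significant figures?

67.43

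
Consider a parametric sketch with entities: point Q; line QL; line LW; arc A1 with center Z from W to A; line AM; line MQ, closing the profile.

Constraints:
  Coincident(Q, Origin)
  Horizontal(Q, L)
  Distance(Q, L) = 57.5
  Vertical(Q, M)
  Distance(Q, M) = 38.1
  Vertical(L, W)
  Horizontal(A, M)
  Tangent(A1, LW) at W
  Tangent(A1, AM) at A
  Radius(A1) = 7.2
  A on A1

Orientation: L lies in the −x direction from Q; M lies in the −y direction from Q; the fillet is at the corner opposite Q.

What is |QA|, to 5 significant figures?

63.101

The virtual corner opposite Q is at (-57.500, -38.100). The tangent condition forces ZW to be normal to LW and since A1 is tangent to AM there, ZA ⟂ AM, with radius 7.2, so the center Z sits 7.2 in from both sides at Z = (-50.300, -30.900). That places the tangent points at W = (-57.500, -30.900) on LW and A = (-50.300, -38.100) on AM. Then |QA| = |A − Q| = 63.101.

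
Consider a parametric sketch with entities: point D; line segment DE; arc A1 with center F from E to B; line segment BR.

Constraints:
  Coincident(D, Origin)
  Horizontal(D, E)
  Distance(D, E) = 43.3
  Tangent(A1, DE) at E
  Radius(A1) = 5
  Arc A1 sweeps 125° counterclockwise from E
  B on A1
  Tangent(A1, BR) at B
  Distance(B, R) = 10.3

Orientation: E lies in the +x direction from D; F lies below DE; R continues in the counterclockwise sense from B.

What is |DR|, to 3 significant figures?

48.0

D is at the origin; DE is horizontal with |DE| = 43.3 and E on the +x side, so E = (43.3, 0.00). Since A1 is tangent to DE there, FE ⟂ DE, so F = E + (0, -5) = (43.3, -5.00). On A1, E sits at bearing 90° from F; a 125° counterclockwise sweep puts B at bearing 215°, so B = F + 5.0·(cos 215°, sin 215°) = (39.2, -7.87). Since A1 is tangent to BR there, FB ⟂ BR, so BR runs along (−sin 215°, cos 215°); with |BR| = 10.3, R = (45.1, -16.3). Then |DR| = |R − D| = 48.0.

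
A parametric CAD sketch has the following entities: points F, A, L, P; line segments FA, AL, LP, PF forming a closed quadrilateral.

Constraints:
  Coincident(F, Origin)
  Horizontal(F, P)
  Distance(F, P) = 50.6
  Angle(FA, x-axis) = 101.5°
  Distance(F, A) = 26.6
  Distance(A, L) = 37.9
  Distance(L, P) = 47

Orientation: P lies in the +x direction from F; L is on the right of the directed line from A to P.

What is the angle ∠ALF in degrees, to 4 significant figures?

9.115°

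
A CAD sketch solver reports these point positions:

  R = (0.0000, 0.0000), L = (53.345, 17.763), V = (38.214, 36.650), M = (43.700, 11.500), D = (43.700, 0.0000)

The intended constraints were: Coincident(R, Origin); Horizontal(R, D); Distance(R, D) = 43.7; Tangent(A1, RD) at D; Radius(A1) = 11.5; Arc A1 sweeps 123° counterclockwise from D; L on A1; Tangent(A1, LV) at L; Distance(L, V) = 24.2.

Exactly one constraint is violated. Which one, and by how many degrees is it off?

Tangent(A1, LV) at L — off by 5.70°.

R = (0.00, 0.00) ✓; R.y = 0.00, D.y = 0.00 ✓; |RD| = 43.70 ✓; ∠(MD, DR) = 90.00° ✓; |MD| = 11.50 ✓; bearing(M→L) − bearing(M→D) = 123.0° ✓; |ML| = 11.50 ✓; ∠(ML, LV) = 84.30° ✗; |LV| = 24.20 ✓.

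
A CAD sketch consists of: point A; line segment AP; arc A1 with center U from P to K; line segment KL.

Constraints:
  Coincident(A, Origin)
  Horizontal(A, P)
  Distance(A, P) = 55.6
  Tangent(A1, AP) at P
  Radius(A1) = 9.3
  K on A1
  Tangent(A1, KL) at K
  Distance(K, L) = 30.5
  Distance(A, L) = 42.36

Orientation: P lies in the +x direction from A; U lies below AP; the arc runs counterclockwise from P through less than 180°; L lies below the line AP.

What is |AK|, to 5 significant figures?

48.099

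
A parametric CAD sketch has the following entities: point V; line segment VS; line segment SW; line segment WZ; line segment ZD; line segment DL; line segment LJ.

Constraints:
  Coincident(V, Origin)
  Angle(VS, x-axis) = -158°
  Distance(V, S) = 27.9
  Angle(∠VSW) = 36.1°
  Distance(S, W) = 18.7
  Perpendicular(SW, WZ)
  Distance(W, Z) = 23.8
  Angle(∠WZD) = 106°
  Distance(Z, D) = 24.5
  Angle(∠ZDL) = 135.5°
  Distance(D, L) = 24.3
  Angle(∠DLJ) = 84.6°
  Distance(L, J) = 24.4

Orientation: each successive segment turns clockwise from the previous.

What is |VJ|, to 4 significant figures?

39.36

V is at the origin; VS runs at -158.0° with length 27.9, so S = (-25.87, -10.45). ∠VSW = 36.1° gives SW at 58.10° from the x-axis; with |SW| = 18.7, W = (-15.99, 5.424). The perpendicularity gives WZ at right angles to SW, so WZ runs at -31.90°; with |WZ| = 23.8, Z = (4.219, -7.153). ∠WZD = 106.0° gives ZD at -105.9° from the x-axis; with |ZD| = 24.5, D = (-2.493, -30.72). ∠ZDL = 135.5° gives DL at -150.4° from the x-axis; with |DL| = 24.3, L = (-23.62, -42.72). ∠DLJ = 84.6° gives LJ at 114.2° from the x-axis; with |LJ| = 24.4, J = (-33.62, -20.46). Then |VJ| = |J − V| = 39.36.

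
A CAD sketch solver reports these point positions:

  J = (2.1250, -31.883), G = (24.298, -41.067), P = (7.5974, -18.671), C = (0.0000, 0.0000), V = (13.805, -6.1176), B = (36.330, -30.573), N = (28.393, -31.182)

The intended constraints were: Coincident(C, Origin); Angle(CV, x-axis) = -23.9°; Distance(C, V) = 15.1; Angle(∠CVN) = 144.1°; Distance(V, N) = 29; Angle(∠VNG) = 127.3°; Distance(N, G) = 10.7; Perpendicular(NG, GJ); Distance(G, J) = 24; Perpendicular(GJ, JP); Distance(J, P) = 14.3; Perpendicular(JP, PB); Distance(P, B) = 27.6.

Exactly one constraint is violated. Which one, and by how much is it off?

Distance(P, B) = 27.6 — off by 3.50.

C = (0.00, 0.00) ✓; CV at -23.90° ✓; |CV| = 15.10 ✓; ∠CVN = 144.1° ✓; |VN| = 29.00 ✓; ∠VNG = 127.3° ✓; |NG| = 10.70 ✓; ∠(NG, GJ) = 90.00° ✓; |GJ| = 24.00 ✓; ∠(GJ, JP) = 90.00° ✓; |JP| = 14.30 ✓; ∠(JP, PB) = 90.00° ✓; |PB| = 31.10 ✗.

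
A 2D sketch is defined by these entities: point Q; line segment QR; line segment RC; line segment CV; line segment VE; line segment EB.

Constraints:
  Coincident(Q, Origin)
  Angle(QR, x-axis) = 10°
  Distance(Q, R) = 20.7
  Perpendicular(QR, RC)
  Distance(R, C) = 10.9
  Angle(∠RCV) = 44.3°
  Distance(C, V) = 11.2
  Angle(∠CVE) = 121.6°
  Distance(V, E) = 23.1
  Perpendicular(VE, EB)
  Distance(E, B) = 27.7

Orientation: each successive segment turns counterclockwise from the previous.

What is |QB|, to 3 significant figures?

47.1

Q is at the origin; QR runs at 10.0° with length 20.7, so R = (20.4, 3.59). The perpendicularity gives RC at right angles to QR, so RC runs at 100°; with |RC| = 10.9, C = (18.5, 14.3). ∠RCV = 44.3° gives CV at -124° from the x-axis; with |CV| = 11.2, V = (12.2, 5.08). ∠CVE = 121.6° gives VE at -65.9° from the x-axis; with |VE| = 23.1, E = (21.6, -16.0). VE ⟂ EB, so EB runs at 24.1°; with |EB| = 27.7, B = (46.9, -4.70). Then |QB| = |B − Q| = 47.1.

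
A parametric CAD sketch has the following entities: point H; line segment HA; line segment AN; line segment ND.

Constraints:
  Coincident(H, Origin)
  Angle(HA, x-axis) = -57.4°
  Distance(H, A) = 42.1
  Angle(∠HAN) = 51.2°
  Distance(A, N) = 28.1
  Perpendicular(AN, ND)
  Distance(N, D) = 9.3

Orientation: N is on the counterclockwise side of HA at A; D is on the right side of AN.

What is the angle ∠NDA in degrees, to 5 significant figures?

71.687°

H is at the origin; HA runs at -57.4° with length 42.1, so A = 42.1·(cos -57.4°, sin -57.4°) = (22.682, -35.467). ∠HAN = 51.2°, so AN runs at -57.4° + (180° − 51.2°) = 71.400° from the x-axis; with |AN| = 28.1, N = A + 28.1·(cos 71.400°, sin 71.400°) = (31.645, -8.8350). AN ⟂ ND; with |ND| = 9.3 on the right of AN, D = N + 9.3·(0.94777, -0.31896) = (40.459, -11.801). Then cos ∠NDA = DN·DA / (|DN||DA|), giving 71.687°.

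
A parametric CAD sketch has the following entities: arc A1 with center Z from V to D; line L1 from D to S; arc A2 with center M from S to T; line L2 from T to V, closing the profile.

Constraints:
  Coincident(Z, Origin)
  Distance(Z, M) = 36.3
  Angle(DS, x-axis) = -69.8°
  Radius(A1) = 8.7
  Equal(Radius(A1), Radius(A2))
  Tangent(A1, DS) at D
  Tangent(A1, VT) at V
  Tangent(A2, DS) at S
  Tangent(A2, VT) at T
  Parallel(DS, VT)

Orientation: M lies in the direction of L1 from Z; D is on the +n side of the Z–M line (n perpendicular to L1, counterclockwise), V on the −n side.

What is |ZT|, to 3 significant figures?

37.3

The slot axis is L1's direction at -69.8°, so u = (cos -69.8°, sin -69.8°) = (0.345, -0.938) and n = (−sin -69.8°, cos -69.8°) = (0.938, 0.345). Z is at the origin and M lies 36.3 along u from Z, so M = 36.3·u = (12.5, -34.1). Tangency of A1 to both parallel lines with radius 8.7 puts D and V at Z ± 8.7·n: D = (8.16, 3.00), V = (-8.16, -3.00). Equal radii place S and T the same way about M: S = M + 8.7·n = (20.7, -31.1), T = M − 8.7·n = (4.37, -37.1). Then |ZT| = |T − Z| = 37.3.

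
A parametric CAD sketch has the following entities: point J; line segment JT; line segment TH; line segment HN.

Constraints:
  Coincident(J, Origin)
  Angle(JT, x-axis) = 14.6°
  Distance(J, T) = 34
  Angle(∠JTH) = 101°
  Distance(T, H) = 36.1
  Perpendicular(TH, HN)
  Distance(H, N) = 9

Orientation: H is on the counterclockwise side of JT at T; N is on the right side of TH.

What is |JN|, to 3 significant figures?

60.1

J is at the origin; JT runs at 14.6° with length 34.0, so T = 34.0·(cos 14.6°, sin 14.6°) = (32.9, 8.57). ∠JTH = 101.0°, so TH runs at 14.6° + (180° − 101.0°) = 93.6° from the x-axis; with |TH| = 36.1, H = T + 36.1·(cos 93.6°, sin 93.6°) = (30.6, 44.6). The perpendicularity gives HN at right angles to TH; with |HN| = 9.0 on the right of TH, N = H + 9.0·(0.998, 0.0628) = (39.6, 45.2). Then |JN| = |N − J| = 60.1.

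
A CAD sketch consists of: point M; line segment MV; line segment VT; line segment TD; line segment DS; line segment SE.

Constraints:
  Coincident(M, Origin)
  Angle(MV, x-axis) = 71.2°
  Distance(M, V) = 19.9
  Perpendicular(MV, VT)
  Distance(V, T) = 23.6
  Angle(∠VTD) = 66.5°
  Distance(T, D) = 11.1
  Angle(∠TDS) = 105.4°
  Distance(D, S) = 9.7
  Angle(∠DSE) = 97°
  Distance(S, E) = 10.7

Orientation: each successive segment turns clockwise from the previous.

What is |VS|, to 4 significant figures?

13.01

∠VTD = 66.5° gives TD at -132.3° from the x-axis; with |TD| = 11.1, D = (21.28, 3.023). ∠TDS = 105.4° gives DS at 153.1° from the x-axis; with |DS| = 9.7, S = (12.63, 7.412). Then |VS| = |S − V| = 13.01.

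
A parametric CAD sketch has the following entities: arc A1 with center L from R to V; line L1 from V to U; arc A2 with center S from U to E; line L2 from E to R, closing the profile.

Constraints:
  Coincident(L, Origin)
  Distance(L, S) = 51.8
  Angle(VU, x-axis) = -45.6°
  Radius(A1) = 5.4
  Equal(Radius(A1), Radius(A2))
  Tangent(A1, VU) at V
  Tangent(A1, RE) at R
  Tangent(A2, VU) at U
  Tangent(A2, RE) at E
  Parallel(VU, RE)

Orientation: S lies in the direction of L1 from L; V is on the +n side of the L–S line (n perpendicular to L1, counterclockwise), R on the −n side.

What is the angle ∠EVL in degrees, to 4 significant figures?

78.22°

The slot axis is L1's direction at -45.6°, so u = (cos -45.6°, sin -45.6°) = (0.6997, -0.7145) and n = (−sin -45.6°, cos -45.6°) = (0.7145, 0.6997). L is at the origin and S lies 51.8 along u from L, so S = 51.8·u = (36.24, -37.01). Tangency of A1 to both parallel lines with radius 5.4 puts V and R at L ± 5.4·n: V = (3.858, 3.778), R = (-3.858, -3.778). Equal radii place U and E the same way about S: U = S + 5.4·n = (40.10, -33.23), E = S − 5.4·n = (32.38, -40.79). Then cos ∠EVL = VE·VL / (|VE||VL|), giving 78.22°.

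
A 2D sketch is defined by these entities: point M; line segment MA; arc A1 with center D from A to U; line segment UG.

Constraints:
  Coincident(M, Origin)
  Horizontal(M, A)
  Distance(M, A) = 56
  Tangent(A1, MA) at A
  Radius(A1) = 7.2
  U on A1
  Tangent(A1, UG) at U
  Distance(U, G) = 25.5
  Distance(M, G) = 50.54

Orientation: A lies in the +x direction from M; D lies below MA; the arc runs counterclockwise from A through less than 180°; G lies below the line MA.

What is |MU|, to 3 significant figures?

49.4

Checks: |DU| = 7.200 ✓; ∠(DU, UG) = 90.00° ✓; |UG| = 25.50 ✓; |MG| = 50.54 ✓.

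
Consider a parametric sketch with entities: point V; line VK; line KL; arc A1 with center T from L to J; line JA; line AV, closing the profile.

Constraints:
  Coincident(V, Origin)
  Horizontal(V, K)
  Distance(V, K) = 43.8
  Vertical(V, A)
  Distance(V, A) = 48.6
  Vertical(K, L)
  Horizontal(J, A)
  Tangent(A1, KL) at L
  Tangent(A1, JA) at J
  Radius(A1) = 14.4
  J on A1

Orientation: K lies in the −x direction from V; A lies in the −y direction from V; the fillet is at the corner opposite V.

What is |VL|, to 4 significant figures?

55.57

V is at the origin; VK is horizontal with |VK| = 43.8 and K on the −x side, so K = (-43.80, 0.000). VA is vertical with |VA| = 48.6 and A on the −y side, so A = (0.000, -48.60). The virtual corner opposite V is at (-43.80, -48.60). The tangent condition forces TL to be normal to KL and tangency of A1 to JA means the radius TJ is perpendicular to JA, with radius 14.4, so the center T sits 14.4 in from both sides at T = (-29.40, -34.20). That places the tangent points at L = (-43.80, -34.20) on KL and J = (-29.40, -48.60) on JA. Then |VL| = |L − V| = 55.57.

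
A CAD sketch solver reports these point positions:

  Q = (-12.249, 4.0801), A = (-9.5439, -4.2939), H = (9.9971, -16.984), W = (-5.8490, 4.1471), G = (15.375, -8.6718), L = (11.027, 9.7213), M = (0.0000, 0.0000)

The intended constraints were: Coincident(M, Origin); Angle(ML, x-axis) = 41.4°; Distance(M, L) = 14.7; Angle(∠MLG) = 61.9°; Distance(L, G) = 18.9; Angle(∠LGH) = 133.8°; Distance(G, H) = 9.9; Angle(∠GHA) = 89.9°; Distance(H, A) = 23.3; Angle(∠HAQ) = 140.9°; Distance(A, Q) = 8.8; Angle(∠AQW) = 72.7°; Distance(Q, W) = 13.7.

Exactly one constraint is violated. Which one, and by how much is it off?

Distance(Q, W) = 13.7 — off by 7.30.

M = (0.00, 0.00) ✓; ML at 41.40° ✓; |ML| = 14.70 ✓; ∠MLG = 61.90° ✓; |LG| = 18.90 ✓; ∠LGH = 133.8° ✓; |GH| = 9.900 ✓; ∠GHA = 89.90° ✓; |HA| = 23.30 ✓; ∠HAQ = 140.9° ✓; |AQ| = 8.800 ✓; ∠AQW = 72.70° ✓; |QW| = 6.400 ✗.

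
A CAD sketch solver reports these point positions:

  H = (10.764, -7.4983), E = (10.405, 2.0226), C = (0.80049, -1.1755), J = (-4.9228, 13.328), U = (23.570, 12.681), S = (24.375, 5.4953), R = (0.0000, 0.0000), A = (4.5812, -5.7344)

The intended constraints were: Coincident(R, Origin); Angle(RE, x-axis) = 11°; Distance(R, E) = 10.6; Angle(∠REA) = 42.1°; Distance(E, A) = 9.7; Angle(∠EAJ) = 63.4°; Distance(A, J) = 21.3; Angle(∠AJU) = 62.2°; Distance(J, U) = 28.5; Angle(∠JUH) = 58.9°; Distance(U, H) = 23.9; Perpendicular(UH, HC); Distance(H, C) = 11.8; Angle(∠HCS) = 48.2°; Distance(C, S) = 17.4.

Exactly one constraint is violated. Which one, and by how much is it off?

Distance(C, S) = 17.4 — off by 7.10.

R = (0.00, 0.00) ✓; RE at 11.00° ✓; |RE| = 10.60 ✓; ∠REA = 42.10° ✓; |EA| = 9.700 ✓; ∠EAJ = 63.40° ✓; |AJ| = 21.30 ✓; ∠AJU = 62.20° ✓; |JU| = 28.50 ✓; ∠JUH = 58.90° ✓; |UH| = 23.90 ✓; ∠(UH, HC) = 90.00° ✓; |HC| = 11.80 ✓; ∠HCS = 48.20° ✓; |CS| = 24.50 ✗.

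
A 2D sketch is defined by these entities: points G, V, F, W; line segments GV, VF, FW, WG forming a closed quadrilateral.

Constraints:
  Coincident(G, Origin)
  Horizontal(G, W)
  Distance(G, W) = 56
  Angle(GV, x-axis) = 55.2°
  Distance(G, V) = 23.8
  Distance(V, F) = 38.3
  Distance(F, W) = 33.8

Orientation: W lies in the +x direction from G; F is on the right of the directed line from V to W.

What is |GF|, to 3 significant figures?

31.2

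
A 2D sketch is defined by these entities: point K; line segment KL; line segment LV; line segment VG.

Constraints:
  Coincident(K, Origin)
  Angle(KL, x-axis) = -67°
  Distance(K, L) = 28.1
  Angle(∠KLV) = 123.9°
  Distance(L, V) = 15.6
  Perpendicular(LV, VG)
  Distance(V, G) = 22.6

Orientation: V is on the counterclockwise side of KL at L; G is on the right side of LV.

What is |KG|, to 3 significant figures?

55.6

K is at the origin; KL runs at -67.0° with length 28.1, so L = 28.1·(cos -67.0°, sin -67.0°) = (11.0, -25.9). ∠KLV = 123.9°, so LV runs at -67.0° + (180° − 123.9°) = -10.9° from the x-axis; with |LV| = 15.6, V = L + 15.6·(cos -10.9°, sin -10.9°) = (26.3, -28.8). The perpendicularity gives VG at right angles to LV; with |VG| = 22.6 on the right of LV, G = V + 22.6·(-0.189, -0.982) = (22.0, -51.0). Then |KG| = |G − K| = 55.6.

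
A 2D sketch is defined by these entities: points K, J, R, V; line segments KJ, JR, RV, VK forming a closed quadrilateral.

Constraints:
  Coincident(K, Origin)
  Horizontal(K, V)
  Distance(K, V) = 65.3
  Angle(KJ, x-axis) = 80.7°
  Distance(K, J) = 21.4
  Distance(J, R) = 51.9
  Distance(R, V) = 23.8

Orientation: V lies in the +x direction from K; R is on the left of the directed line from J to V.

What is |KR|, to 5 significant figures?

59.429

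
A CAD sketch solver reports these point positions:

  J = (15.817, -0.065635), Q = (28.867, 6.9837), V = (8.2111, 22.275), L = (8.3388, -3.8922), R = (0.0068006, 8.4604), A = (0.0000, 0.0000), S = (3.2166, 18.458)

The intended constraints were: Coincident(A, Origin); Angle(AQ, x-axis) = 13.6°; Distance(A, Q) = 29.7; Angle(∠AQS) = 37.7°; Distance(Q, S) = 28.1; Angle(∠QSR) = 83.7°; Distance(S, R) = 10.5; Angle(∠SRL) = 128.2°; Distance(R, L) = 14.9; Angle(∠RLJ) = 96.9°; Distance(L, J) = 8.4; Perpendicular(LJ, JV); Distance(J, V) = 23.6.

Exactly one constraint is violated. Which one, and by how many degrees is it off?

Perpendicular(LJ, JV) — off by 8.30°.

A = (0.00, 0.00) ✓; AQ at 13.60° ✓; |AQ| = 29.70 ✓; ∠AQS = 37.70° ✓; |QS| = 28.10 ✓; ∠QSR = 83.70° ✓; |SR| = 10.50 ✓; ∠SRL = 128.2° ✓; |RL| = 14.90 ✓; ∠RLJ = 96.90° ✓; |LJ| = 8.400 ✓; ∠(LJ, JV) = 81.70° ✗; |JV| = 23.60 ✓.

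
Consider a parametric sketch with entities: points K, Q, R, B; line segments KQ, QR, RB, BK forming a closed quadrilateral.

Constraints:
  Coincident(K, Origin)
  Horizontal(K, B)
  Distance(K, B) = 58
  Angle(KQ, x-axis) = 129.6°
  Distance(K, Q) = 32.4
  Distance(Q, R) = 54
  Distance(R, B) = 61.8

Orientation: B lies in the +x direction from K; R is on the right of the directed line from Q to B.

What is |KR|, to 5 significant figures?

24.437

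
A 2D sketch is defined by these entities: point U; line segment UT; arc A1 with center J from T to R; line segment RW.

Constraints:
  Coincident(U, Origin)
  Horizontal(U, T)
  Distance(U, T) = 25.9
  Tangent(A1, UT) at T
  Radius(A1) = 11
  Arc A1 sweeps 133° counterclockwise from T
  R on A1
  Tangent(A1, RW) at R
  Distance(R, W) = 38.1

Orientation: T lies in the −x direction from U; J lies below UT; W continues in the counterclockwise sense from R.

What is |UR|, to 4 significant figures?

38.66

A1 meets UT tangentially, so JT is at right angles to UT, so J = T + (0, -11) = (-25.90, -11.00). On A1, T sits at bearing 90° from J; a 133° counterclockwise sweep puts R at bearing 223°, so R = J + 11.0·(cos 223°, sin 223°) = (-33.94, -18.50). Then |UR| = |R − U| = 38.66.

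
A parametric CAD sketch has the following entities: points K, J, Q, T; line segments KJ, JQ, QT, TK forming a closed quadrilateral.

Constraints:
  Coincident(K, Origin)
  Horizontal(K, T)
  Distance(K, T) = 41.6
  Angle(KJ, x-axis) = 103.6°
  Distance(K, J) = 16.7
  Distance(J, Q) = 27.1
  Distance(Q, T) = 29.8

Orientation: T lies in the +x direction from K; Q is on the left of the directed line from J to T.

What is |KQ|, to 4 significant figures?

31.92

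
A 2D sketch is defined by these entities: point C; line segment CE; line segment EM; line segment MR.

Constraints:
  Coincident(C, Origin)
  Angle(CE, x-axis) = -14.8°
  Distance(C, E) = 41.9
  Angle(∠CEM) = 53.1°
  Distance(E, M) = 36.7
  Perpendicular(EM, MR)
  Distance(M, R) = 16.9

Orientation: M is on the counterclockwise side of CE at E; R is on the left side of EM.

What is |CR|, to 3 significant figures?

20.2

∠CEM = 53.1°, so EM runs at -14.8° + (180° − 53.1°) = 112° from the x-axis; with |EM| = 36.7, M = E + 36.7·(cos 112°, sin 112°) = (26.7, 23.3). EM ⟂ MR; with |MR| = 16.9 on the left of EM, R = M + 16.9·(-0.927, -0.376) = (11.0, 16.9). Then |CR| = |R − C| = 20.2.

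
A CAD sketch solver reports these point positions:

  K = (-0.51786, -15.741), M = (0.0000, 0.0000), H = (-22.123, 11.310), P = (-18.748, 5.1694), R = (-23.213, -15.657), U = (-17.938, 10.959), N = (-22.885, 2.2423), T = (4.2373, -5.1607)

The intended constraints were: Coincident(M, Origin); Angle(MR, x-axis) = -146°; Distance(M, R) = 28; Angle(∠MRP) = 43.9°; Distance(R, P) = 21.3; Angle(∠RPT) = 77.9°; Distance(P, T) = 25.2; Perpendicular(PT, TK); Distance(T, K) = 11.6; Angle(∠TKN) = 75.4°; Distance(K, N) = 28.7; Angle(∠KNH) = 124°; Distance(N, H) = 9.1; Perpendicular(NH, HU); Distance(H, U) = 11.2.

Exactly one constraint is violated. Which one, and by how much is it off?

Distance(H, U) = 11.2 — off by 7.00.

M = (0.00, 0.00) ✓; MR at -146.0° ✓; |MR| = 28.00 ✓; ∠MRP = 43.90° ✓; |RP| = 21.30 ✓; ∠RPT = 77.90° ✓; |PT| = 25.20 ✓; ∠(PT, TK) = 90.00° ✓; |TK| = 11.60 ✓; ∠TKN = 75.40° ✓; |KN| = 28.70 ✓; ∠KNH = 124.0° ✓; |NH| = 9.100 ✓; ∠(NH, HU) = 89.99° ✓; |HU| = 4.200 ✗.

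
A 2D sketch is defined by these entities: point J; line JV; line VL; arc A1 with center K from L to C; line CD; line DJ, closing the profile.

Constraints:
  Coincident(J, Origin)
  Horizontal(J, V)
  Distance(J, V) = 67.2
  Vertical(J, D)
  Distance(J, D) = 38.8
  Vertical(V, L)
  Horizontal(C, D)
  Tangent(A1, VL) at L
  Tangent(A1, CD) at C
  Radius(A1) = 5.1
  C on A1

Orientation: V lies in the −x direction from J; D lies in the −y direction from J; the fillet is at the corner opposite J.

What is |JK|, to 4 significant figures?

70.65

J is at the origin; J and V share the same y with |JV| = 67.2 and V on the −x side, so V = (-67.20, 0.000). J and D share the same x with |JD| = 38.8 and D on the −y side, so D = (0.000, -38.80). The virtual corner opposite J is at (-67.20, -38.80). Since A1 is tangent to VL there, KL ⟂ VL and the tangent condition forces KC to be normal to CD, with radius 5.1, so the center K sits 5.1 in from both sides at K = (-62.10, -33.70). Then |JK| = |K − J| = 70.65.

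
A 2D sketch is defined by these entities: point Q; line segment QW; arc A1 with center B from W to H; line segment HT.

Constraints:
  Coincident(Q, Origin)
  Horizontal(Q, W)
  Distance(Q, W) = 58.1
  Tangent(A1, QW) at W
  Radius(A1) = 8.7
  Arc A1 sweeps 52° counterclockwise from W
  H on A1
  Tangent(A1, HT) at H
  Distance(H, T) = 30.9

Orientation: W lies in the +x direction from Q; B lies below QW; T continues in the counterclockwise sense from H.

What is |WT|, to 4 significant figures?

37.90

Q is at the origin; QW is horizontal with |QW| = 58.1 and W on the +x side, so W = (58.10, 0.000). The tangent condition forces BW to be normal to QW, so B = W + (0, -8.7) = (58.10, -8.700). On A1, W sits at bearing 90° from B; a 52° counterclockwise sweep puts H at bearing 142°, so H = B + 8.7·(cos 142°, sin 142°) = (51.24, -3.344). Tangency of A1 to HT means the radius BH is perpendicular to HT, so HT runs along (−sin 142°, cos 142°); with |HT| = 30.9, T = (32.22, -27.69). Then |WT| = |T − W| = 37.90.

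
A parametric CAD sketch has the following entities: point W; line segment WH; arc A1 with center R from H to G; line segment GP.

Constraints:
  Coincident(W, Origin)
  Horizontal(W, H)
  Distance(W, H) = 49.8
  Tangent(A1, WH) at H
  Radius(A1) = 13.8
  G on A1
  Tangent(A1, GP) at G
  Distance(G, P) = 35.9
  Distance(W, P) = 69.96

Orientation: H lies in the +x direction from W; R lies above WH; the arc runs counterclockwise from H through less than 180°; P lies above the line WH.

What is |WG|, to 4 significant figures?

65.30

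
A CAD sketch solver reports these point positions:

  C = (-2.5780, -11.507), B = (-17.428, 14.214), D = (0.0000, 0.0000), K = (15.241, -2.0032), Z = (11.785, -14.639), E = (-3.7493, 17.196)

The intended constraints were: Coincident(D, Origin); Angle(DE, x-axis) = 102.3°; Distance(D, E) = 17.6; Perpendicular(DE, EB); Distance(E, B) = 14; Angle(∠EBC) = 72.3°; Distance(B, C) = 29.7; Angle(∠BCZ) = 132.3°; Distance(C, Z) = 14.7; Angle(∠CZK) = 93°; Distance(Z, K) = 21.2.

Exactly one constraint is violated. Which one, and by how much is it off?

Distance(Z, K) = 21.2 — off by 8.10.

D = (0.00, 0.00) ✓; DE at 102.3° ✓; |DE| = 17.60 ✓; ∠(DE, EB) = 90.00° ✓; |EB| = 14.00 ✓; ∠EBC = 72.30° ✓; |BC| = 29.70 ✓; ∠BCZ = 132.3° ✓; |CZ| = 14.70 ✓; ∠CZK = 93.00° ✓; |ZK| = 13.10 ✗.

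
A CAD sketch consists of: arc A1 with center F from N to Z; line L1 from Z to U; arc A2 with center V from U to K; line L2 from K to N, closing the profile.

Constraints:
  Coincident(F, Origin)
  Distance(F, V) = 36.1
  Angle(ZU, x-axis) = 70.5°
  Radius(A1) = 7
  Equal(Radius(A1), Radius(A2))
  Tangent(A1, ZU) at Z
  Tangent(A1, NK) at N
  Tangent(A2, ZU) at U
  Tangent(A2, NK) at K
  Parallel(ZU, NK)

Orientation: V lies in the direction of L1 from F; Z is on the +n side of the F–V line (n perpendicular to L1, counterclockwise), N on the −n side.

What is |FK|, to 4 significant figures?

36.77

The slot axis is L1's direction at 70.5°, so u = (cos 70.5°, sin 70.5°) = (0.3338, 0.9426) and n = (−sin 70.5°, cos 70.5°) = (-0.9426, 0.3338). F is at the origin and V lies 36.1 along u from F, so V = 36.1·u = (12.05, 34.03). Tangency of A1 to both parallel lines with radius 7.0 puts Z and N at F ± 7.0·n: Z = (-6.598, 2.337), N = (6.598, -2.337). Equal radii place U and K the same way about V: U = V + 7.0·n = (5.452, 36.37), K = V − 7.0·n = (18.65, 31.69). Then |FK| = |K − F| = 36.77.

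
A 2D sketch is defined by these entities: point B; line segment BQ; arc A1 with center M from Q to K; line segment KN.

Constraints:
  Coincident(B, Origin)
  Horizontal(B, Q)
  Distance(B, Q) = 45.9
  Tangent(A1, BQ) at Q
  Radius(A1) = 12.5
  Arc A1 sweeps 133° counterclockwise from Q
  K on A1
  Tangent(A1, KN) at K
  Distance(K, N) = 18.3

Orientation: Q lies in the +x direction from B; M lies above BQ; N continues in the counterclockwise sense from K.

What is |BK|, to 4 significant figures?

58.92

B is at the origin; BQ is horizontal with |BQ| = 45.9 and Q on the +x side, so Q = (45.90, 0.000). A1 meets BQ tangentially, so MQ is at right angles to BQ, so M = Q + (0, 12.5) = (45.90, 12.50). On A1, Q sits at bearing -90° from M; a 133° counterclockwise sweep puts K at bearing 43°, so K = M + 12.5·(cos 43°, sin 43°) = (55.04, 21.02). Then |BK| = |K − B| = 58.92.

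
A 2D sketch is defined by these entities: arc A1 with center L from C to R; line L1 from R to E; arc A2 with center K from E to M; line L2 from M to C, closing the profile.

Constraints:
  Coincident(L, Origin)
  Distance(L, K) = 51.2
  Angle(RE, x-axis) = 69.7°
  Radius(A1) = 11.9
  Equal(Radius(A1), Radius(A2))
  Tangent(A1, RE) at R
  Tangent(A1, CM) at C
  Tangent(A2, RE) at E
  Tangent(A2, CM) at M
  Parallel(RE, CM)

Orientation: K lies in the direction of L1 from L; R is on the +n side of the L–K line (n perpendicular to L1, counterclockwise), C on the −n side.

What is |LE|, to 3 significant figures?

52.6

The slot axis is L1's direction at 69.7°, so u = (cos 69.7°, sin 69.7°) = (0.347, 0.938) and n = (−sin 69.7°, cos 69.7°) = (-0.938, 0.347). L is at the origin and K lies 51.2 along u from L, so K = 51.2·u = (17.8, 48.0). Tangency of A1 to both parallel lines with radius 11.9 puts R and C at L ± 11.9·n: R = (-11.2, 4.13), C = (11.2, -4.13). Equal radii place E and M the same way about K: E = K + 11.9·n = (6.60, 52.1), M = K − 11.9·n = (28.9, 43.9). Then |LE| = |E − L| = 52.6.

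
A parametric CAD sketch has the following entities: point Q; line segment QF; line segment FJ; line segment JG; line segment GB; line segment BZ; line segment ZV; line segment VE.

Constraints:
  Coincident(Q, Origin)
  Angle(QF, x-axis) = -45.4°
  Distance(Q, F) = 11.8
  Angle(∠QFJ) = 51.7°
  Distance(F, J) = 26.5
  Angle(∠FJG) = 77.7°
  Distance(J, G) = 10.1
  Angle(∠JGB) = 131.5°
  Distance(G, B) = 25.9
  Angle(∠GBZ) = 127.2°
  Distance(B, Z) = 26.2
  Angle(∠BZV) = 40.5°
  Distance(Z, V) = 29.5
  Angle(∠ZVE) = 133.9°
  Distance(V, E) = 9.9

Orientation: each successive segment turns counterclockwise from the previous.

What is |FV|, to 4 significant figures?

6.878

Q is at the origin; QF runs at -45.4° with length 11.8, so F = (8.285, -8.402). ∠QFJ = 51.7° gives FJ at 82.90° from the x-axis; with |FJ| = 26.5, J = (11.56, 17.89). ∠FJG = 77.7° gives JG at -174.8° from the x-axis; with |JG| = 10.1, G = (1.502, 16.98). ∠JGB = 131.5° gives GB at -126.3° from the x-axis; with |GB| = 25.9, B = (-13.83, -3.894). ∠GBZ = 127.2° gives BZ at -73.50° from the x-axis; with |BZ| = 26.2, Z = (-6.390, -29.02). ∠BZV = 40.5° gives ZV at 66.00° from the x-axis; with |ZV| = 29.5, V = (5.609, -2.066). Then |FV| = |V − F| = 6.878.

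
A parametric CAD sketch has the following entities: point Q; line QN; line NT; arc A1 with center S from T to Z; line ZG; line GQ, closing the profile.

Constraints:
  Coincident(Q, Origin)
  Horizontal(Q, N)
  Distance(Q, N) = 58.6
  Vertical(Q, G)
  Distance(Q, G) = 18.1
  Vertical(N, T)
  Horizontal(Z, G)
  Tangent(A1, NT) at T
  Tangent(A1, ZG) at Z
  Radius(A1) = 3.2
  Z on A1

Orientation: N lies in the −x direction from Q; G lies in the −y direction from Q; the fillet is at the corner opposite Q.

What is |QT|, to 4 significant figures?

60.46

Q is at the origin; QN is horizontal with |QN| = 58.6 and N on the −x side, so N = (-58.60, 0.000). QG is vertical with |QG| = 18.1 and G on the −y side, so G = (0.000, -18.10). The virtual corner opposite Q is at (-58.60, -18.10). A1 meets NT tangentially, so ST is at right angles to NT and A1 meets ZG tangentially, so SZ is at right angles to ZG, with radius 3.2, so the center S sits 3.2 in from both sides at S = (-55.40, -14.90). That places the tangent points at T = (-58.60, -14.90) on NT and Z = (-55.40, -18.10) on ZG. Then |QT| = |T − Q| = 60.46.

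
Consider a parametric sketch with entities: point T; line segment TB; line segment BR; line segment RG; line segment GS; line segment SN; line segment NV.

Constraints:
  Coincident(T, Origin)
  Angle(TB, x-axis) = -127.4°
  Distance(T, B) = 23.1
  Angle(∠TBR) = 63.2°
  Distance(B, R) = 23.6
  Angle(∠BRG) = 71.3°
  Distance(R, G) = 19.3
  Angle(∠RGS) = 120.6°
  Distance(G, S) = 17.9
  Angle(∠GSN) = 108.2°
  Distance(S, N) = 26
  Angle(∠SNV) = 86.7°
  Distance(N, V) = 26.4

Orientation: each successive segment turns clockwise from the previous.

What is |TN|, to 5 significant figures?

31.653

∠RGS = 120.6° gives GS at -52.300° from the x-axis; with |GS| = 17.9, S = (5.7965, -8.8808). ∠GSN = 108.2° gives SN at -124.10° from the x-axis; with |SN| = 26.0, N = (-8.7801, -30.410). Then |TN| = |N − T| = 31.653.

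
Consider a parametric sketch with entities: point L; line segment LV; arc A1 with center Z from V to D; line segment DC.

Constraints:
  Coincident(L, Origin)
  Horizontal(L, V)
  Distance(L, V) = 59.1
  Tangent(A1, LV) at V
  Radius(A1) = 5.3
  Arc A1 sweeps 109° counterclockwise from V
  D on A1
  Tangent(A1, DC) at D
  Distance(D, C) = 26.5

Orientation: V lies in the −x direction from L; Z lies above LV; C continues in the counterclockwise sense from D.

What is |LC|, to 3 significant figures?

70.4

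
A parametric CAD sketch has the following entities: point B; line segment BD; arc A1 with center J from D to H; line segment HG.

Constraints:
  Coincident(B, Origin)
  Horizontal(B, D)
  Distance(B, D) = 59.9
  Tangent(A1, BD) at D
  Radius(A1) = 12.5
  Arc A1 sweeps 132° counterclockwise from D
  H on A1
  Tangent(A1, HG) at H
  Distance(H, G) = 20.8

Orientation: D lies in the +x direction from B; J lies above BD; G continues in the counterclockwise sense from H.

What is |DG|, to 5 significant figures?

36.615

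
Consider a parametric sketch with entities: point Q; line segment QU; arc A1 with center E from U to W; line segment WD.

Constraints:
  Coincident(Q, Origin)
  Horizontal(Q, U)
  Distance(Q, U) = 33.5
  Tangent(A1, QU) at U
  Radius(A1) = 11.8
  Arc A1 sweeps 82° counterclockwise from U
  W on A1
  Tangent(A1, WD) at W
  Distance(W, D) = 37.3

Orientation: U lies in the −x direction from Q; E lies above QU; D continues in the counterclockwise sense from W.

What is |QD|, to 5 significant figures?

49.943

On A1, U sits at bearing -90° from E; an 82° counterclockwise sweep puts W at bearing -8°, so W = E + 11.8·(cos -8°, sin -8°) = (-21.815, 10.158). Tangency of A1 to WD means the radius EW is perpendicular to WD, so WD runs along (−sin -8°, cos -8°); with |WD| = 37.3, D = (-16.624, 47.095). Then |QD| = |D − Q| = 49.943.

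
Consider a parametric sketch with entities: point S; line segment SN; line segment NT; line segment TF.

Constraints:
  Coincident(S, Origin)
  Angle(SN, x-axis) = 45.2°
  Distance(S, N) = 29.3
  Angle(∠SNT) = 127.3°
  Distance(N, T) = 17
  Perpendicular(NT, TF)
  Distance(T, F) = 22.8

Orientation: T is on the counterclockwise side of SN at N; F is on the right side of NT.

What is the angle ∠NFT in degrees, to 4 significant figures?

36.71°

S is at the origin; SN runs at 45.2° with length 29.3, so N = 29.3·(cos 45.2°, sin 45.2°) = (20.65, 20.79). ∠SNT = 127.3°, so NT runs at 45.2° + (180° − 127.3°) = 97.90° from the x-axis; with |NT| = 17.0, T = N + 17.0·(cos 97.90°, sin 97.90°) = (18.31, 37.63). NT is perpendicular to TF; with |TF| = 22.8 on the right of NT, F = T + 22.8·(0.9905, 0.1374) = (40.89, 40.76). Then cos ∠NFT = FN·FT / (|FN||FT|), giving 36.71°.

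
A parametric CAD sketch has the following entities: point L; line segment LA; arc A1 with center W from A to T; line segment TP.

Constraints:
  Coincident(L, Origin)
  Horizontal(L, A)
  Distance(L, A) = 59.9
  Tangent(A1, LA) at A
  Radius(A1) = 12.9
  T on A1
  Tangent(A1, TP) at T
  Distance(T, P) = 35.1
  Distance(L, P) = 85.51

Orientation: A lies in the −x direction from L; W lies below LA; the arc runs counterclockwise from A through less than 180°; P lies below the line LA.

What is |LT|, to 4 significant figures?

74.07

L is at the origin; LA is horizontal with |LA| = 59.9 and A on the −x side, so A = (-59.90, 0.000). A1 meets LA tangentially, so WA is at right angles to LA, so W = A + (0, -12.9) = (-59.90, -12.90). Since WT ⟂ TP (tangency), |WP| = √(12.9² + 35.1²) = 37.40 regardless of where T sits on A1. So P lies on both circle(L, 85.51) and circle(W, 37.40); the below-LA intersection is P = (-70.18, -48.85). T is the foot of the tangent from P: T = (-72.76, -13.85).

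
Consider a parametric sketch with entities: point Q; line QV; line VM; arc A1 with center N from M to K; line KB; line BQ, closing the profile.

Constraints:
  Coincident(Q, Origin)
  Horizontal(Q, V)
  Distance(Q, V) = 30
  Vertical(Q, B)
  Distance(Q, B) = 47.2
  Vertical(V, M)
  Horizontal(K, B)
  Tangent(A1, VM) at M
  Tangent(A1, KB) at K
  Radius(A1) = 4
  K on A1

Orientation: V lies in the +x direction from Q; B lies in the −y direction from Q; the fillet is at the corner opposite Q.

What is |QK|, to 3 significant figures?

53.9

Q is at the origin; QV is horizontal with |QV| = 30.0 and V on the +x side, so V = (30.0, 0.00). Q and B share the same x with |QB| = 47.2 and B on the −y side, so B = (0.00, -47.2). The virtual corner opposite Q is at (30.0, -47.2). Tangency of A1 to VM means the radius NM is perpendicular to VM and tangency of A1 to KB means the radius NK is perpendicular to KB, with radius 4.0, so the center N sits 4.0 in from both sides at N = (26.0, -43.2). That places the tangent points at M = (30.0, -43.2) on VM and K = (26.0, -47.2) on KB. Then |QK| = |K − Q| = 53.9.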